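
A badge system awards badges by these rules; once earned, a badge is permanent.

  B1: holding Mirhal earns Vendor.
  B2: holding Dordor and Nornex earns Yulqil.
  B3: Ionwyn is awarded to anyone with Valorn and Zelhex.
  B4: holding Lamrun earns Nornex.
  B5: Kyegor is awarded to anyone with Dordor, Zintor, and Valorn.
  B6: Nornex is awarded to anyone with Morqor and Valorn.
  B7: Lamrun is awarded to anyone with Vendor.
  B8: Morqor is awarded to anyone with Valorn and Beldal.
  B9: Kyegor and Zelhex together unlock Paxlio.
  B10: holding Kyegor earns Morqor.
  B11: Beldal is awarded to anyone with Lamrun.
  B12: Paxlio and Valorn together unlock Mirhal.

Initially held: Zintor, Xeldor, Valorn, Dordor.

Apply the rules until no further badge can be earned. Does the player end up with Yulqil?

Yes

With Dordor, Zintor, and Valorn, Kyegor is earned (B5).
With Kyegor, Morqor is earned (B10).
With Morqor and Valorn, Nornex is earned (B6).
With Dordor and Nornex, Yulqil is earned (B2).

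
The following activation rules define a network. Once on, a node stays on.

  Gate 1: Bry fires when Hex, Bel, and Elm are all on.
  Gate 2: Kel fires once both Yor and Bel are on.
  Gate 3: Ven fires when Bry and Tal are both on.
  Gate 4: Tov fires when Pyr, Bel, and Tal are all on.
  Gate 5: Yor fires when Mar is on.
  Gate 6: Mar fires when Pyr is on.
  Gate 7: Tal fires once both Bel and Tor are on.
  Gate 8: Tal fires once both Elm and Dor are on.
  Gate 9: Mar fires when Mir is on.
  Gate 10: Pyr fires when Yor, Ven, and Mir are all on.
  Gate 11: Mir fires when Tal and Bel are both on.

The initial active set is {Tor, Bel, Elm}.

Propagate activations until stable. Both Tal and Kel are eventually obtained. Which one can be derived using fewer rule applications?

Tal: Gate 7: Bel and Tor on → Tal on. [1 rule application]
Kel: Gate 7: Bel and Tor on → Tal on. Gate 11: Tal and Bel on → Mir on. Mir is on, so Mar fires (Gate 9). Gate 5: Mar on → Yor on. Gate 2: Yor and Bel on → Kel on. [5 rule applications]
Tal needs fewer.

Tal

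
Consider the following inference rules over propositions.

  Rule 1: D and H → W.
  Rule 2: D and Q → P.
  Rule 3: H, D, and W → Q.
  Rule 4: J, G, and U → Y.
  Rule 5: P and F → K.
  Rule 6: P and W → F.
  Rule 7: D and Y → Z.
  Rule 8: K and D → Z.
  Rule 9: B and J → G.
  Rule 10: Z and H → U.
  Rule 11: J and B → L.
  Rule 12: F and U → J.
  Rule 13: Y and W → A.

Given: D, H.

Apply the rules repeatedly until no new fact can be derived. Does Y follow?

No

Y would need J, G, and U (Rule 4), but G is never established.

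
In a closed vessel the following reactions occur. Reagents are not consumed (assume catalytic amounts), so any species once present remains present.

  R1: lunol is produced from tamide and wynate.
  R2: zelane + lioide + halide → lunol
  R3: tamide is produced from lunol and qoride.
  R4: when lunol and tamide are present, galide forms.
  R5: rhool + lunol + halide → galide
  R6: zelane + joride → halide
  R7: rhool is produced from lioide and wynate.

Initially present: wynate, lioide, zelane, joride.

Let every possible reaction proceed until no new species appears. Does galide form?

lioide and wynate present → rhool forms (R7).
zelane and joride present → halide forms (R6).
zelane, lioide, and halide present → lunol forms (R2).
rhool, lunol, and halide present → galide forms (R5).

Yes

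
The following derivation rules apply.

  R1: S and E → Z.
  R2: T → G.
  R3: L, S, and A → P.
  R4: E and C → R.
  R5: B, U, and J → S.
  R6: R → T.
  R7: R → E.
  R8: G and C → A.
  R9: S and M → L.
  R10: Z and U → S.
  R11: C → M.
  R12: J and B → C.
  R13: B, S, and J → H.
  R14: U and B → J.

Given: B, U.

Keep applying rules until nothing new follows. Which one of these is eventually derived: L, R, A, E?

L

From U and B, R14 gives J.
From B, U, and J, R5 gives S.
From J and B, R12 gives C.
From C, R11 gives M.
From S and M, R9 gives L.
E would need R (R7), but R is never established. R would need E and C (R4), but E is never established. A would need G and C (R8), but G is never established.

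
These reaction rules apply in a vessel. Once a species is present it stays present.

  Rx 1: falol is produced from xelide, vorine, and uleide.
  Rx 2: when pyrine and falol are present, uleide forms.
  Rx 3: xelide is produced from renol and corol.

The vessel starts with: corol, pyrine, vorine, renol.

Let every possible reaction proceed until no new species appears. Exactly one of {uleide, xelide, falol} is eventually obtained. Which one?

xelide

renol and corol present → xelide forms (Rx 3).
uleide would need pyrine and falol (Rx 2), but falol never forms. falol would need xelide, vorine, and uleide (Rx 1), but uleide never forms.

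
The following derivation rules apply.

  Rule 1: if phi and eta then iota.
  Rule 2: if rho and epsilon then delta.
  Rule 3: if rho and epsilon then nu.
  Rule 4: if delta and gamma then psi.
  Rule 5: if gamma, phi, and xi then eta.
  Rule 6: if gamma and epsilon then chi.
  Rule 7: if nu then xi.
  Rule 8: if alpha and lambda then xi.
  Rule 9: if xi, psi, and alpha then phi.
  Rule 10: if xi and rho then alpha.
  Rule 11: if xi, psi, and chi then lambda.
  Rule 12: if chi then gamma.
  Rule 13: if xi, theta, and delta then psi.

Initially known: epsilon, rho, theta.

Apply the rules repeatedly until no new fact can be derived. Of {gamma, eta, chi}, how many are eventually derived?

0

gamma would need chi (Rule 12), but chi is never established.
eta would need gamma, phi, and xi (Rule 5), but gamma is never established.
chi would need gamma and epsilon (Rule 6), but gamma is never established.
None of the 3 are reached.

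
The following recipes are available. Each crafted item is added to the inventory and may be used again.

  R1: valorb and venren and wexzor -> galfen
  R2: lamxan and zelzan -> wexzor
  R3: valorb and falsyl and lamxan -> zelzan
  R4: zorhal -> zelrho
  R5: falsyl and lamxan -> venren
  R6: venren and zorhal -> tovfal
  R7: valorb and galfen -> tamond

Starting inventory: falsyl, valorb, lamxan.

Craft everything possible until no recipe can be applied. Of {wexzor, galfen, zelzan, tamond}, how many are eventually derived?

4

valorb and falsyl and lamxan -> zelzan (R3).
Using R5, falsyl and lamxan make venren.
lamxan and zelzan -> wexzor (R2).
valorb and venren and wexzor -> galfen (R1).
valorb and galfen -> tamond (R7).
wexzor: reached.
galfen: reached.
zelzan: reached.
tamond: reached.
All 4 are reached.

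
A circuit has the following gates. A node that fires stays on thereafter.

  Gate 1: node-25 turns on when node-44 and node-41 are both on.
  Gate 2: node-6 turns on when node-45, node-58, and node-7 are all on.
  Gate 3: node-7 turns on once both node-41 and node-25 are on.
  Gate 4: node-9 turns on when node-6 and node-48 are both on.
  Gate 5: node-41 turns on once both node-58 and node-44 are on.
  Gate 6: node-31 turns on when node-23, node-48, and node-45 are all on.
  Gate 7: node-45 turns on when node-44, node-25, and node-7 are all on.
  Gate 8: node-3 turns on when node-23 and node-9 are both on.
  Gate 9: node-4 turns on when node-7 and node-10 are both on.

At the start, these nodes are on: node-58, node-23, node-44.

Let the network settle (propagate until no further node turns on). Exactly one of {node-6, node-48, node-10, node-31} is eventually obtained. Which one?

node-6

node-58 and node-44 are on, so node-41 turns on (Gate 5).
node-44 and node-41 are on, so node-25 turns on (Gate 1).
Gate 3: node-41 and node-25 on → node-7 on.
Gate 7: node-44, node-25, and node-7 on → node-45 on.
Gate 2: node-45, node-58, and node-7 on → node-6 on.
node-31 would need node-23, node-48, and node-45 (Gate 6), but node-48 never turns on. No rule produces node-10, and it is not given. No rule produces node-48, and it is not given.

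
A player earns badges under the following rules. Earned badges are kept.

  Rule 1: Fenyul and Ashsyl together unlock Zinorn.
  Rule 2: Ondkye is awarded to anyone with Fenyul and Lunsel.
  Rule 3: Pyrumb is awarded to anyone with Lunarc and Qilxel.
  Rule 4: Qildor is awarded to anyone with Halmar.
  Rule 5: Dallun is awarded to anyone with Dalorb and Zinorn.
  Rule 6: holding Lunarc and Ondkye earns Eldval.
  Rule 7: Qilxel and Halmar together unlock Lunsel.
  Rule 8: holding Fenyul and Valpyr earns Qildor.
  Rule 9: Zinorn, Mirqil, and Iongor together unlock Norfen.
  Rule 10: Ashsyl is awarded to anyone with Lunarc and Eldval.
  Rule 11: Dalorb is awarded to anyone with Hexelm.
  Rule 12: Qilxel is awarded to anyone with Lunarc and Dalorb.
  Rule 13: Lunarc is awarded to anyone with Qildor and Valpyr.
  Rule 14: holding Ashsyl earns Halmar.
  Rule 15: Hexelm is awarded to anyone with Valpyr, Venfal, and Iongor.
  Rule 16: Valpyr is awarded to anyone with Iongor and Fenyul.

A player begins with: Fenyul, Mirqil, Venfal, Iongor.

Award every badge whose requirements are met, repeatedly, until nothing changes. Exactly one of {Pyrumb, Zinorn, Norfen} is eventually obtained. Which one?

With Iongor and Fenyul, Valpyr is earned (Rule 16).
With Fenyul and Valpyr, Qildor is earned (Rule 8).
With Valpyr, Venfal, and Iongor, Hexelm is earned (Rule 15).
With Qildor and Valpyr, Lunarc is earned (Rule 13).
With Hexelm, Dalorb is earned (Rule 11).
With Lunarc and Dalorb, Qilxel is earned (Rule 12).
With Lunarc and Qilxel, Pyrumb is earned (Rule 3).
Norfen would need Zinorn, Mirqil, and Iongor (Rule 9), but Zinorn is never earned. Zinorn would need Fenyul and Ashsyl (Rule 1), but Ashsyl is never earned.

Pyrumb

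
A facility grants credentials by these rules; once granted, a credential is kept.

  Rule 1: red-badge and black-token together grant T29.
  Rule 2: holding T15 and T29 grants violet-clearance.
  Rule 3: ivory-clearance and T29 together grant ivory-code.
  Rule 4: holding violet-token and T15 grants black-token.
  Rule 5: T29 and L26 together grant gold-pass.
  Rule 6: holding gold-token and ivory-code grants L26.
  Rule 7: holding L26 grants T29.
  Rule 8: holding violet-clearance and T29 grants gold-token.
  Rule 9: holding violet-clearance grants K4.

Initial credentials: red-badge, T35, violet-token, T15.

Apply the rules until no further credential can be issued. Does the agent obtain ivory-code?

No

ivory-code would need ivory-clearance and T29 (Rule 3), but ivory-clearance is never granted.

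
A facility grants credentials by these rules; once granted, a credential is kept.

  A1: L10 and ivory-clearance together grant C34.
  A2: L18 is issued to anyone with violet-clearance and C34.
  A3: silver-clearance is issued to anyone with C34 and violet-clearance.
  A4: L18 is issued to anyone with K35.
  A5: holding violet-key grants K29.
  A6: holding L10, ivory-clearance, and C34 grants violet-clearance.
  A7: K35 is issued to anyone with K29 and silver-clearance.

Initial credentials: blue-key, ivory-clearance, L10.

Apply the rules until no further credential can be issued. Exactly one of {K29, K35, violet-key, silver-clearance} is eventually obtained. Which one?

Holding L10 and ivory-clearance grants C34 (A1).
Holding L10, ivory-clearance, and C34 grants violet-clearance (A6).
Holding C34 and violet-clearance grants silver-clearance (A3).
K29 would need violet-key (A5), but violet-key is never granted. K35 would need K29 and silver-clearance (A7), but K29 is never granted. No rule produces violet-key, and it is not given.

silver-clearance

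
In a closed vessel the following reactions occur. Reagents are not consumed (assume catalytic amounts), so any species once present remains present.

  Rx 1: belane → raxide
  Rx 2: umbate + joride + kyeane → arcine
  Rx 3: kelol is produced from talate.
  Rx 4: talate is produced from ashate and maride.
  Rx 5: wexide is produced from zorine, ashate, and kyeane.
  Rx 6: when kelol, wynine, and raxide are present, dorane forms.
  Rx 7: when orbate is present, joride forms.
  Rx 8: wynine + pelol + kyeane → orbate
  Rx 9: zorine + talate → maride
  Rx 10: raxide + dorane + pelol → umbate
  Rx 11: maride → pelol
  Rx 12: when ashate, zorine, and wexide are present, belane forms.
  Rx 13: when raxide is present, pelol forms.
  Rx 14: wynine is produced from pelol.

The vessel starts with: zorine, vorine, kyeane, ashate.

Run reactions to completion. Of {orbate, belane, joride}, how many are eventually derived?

zorine, ashate, and kyeane present → wexide forms (Rx 5).
ashate, zorine, and wexide present → belane forms (Rx 12).
belane present → raxide forms (Rx 1).
raxide present → pelol forms (Rx 13).
pelol present → wynine forms (Rx 14).
wynine, pelol, and kyeane present → orbate forms (Rx 8).
orbate present → joride forms (Rx 7).
orbate: reached.
belane: reached.
joride: reached.
All 3 are reached.

3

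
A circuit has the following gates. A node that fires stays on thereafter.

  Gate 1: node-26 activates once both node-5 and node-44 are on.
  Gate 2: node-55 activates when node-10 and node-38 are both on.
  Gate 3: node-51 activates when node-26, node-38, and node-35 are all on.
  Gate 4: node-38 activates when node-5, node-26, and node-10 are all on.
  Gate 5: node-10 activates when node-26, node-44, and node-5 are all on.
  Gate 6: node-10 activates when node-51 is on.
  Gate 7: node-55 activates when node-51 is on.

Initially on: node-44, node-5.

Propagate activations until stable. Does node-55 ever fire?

node-5 and node-44 are on, so node-26 activates (Gate 1).
node-26, node-44, and node-5 are on, so node-10 activates (Gate 5).
Gate 4: node-5, node-26, and node-10 on → node-38 on.
Gate 2: node-10 and node-38 on → node-55 on.

Yes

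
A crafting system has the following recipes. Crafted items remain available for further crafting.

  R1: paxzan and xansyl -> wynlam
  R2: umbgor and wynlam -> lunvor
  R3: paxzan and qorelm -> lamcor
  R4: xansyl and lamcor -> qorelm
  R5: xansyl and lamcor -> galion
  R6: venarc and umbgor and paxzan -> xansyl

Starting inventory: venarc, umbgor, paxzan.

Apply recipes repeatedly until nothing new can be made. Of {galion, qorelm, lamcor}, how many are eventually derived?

0

galion would need xansyl and lamcor (R5), but lamcor is never obtained.
qorelm would need xansyl and lamcor (R4), but lamcor is never obtained.
lamcor would need paxzan and qorelm (R3), but qorelm is never obtained.
None of the 3 are reached.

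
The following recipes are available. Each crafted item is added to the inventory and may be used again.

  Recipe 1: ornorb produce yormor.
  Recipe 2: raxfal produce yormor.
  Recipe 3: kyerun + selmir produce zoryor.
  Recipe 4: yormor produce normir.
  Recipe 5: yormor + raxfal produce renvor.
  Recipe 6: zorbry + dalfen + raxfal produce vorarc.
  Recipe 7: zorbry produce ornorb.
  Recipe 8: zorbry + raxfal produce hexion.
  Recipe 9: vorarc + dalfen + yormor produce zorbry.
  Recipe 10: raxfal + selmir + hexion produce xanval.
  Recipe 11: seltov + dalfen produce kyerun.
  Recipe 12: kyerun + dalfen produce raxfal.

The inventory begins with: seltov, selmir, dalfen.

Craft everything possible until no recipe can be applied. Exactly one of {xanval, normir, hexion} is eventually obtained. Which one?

normir

seltov + dalfen → kyerun (Recipe 11).
kyerun + dalfen → raxfal (Recipe 12).
raxfal → yormor (Recipe 2).
yormor → normir (Recipe 4).
xanval would need raxfal, selmir, and hexion (Recipe 10), but hexion is never obtained. hexion would need zorbry and raxfal (Recipe 8), but zorbry is never obtained.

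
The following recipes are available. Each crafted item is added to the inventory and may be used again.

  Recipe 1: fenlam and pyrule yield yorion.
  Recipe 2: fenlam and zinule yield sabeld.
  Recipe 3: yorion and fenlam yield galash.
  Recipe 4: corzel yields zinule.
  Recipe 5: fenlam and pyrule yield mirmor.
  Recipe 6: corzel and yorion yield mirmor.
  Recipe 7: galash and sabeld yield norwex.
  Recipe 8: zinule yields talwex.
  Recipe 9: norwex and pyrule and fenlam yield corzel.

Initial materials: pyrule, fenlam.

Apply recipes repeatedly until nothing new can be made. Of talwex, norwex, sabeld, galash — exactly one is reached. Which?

fenlam and pyrule → yorion (Recipe 1).
Using Recipe 3, yorion and fenlam make galash.
norwex would need galash and sabeld (Recipe 7), but sabeld is never obtained. talwex would need zinule (Recipe 8), but zinule is never obtained. sabeld would need fenlam and zinule (Recipe 2), but zinule is never obtained.

galash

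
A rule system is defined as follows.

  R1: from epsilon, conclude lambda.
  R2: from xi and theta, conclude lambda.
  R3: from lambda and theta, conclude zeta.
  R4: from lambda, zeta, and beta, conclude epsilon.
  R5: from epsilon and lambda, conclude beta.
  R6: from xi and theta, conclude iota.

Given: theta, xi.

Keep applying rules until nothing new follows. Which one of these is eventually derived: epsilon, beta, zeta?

zeta

From xi and theta, R2 gives lambda.
lambda and theta hold, so zeta follows (R3).
beta would need epsilon and lambda (R5), but epsilon is never established. epsilon would need lambda, zeta, and beta (R4), but beta is never established.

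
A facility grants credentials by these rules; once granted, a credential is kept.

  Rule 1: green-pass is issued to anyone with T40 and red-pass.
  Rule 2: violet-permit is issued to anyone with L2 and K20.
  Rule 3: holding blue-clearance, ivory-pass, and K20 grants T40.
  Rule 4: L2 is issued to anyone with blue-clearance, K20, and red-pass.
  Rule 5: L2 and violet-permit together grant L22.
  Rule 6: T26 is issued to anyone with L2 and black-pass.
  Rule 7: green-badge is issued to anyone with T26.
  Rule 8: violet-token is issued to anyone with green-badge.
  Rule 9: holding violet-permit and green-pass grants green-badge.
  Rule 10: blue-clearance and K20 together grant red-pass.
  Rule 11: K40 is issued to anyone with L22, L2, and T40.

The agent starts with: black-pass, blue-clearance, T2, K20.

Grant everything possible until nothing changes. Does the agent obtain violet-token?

Holding blue-clearance and K20 grants red-pass (Rule 10).
Holding blue-clearance, K20, and red-pass grants L2 (Rule 4).
Holding L2 and black-pass grants T26 (Rule 6).
Holding T26 grants green-badge (Rule 7).
Holding green-badge grants violet-token (Rule 8).

Yes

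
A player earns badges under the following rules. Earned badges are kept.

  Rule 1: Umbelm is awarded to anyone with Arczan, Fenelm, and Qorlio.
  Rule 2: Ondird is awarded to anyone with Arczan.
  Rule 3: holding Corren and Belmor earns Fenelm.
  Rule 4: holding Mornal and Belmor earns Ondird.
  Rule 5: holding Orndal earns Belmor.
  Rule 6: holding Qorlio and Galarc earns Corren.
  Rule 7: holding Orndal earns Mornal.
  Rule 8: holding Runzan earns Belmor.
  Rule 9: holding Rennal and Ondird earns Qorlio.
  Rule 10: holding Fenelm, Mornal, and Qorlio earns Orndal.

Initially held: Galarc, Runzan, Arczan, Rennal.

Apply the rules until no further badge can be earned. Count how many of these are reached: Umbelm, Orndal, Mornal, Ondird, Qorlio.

3

With Arczan, Ondird is earned (Rule 2).
With Runzan, Belmor is earned (Rule 8).
With Rennal and Ondird, Qorlio is earned (Rule 9).
With Qorlio and Galarc, Corren is earned (Rule 6).
With Corren and Belmor, Fenelm is earned (Rule 3).
With Arczan, Fenelm, and Qorlio, Umbelm is earned (Rule 1).
Umbelm: reached.
Orndal would need Fenelm, Mornal, and Qorlio (Rule 10), but Mornal is never earned.
Mornal would need Orndal (Rule 7), but Orndal is never earned.
Ondird: reached.
Qorlio: reached.
Reached: Umbelm, Ondird, and Qorlio — 3 of the 5.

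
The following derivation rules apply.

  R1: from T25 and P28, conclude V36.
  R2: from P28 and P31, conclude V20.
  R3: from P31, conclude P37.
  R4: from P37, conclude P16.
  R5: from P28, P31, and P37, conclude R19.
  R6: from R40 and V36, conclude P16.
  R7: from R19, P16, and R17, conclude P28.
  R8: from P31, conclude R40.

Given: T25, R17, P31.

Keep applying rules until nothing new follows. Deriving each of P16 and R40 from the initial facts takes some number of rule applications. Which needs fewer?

R40: From P31, R8 gives R40. [1 rule application]
P16: From P31, R3 gives P37. From P37, R4 gives P16. [2 rule applications]
R40 needs fewer.

R40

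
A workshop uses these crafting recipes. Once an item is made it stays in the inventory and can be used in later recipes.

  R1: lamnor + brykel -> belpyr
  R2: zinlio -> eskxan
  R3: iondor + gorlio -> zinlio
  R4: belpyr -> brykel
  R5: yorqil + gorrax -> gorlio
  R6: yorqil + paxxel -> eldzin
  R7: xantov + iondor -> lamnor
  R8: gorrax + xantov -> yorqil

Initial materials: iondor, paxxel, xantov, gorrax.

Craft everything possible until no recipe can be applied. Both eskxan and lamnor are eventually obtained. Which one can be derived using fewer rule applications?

lamnor

lamnor: Using R7, xantov and iondor make lamnor. [1 rule application]
eskxan: Using R8, gorrax and xantov make yorqil. Using R5, yorqil and gorrax make gorlio. Using R3, iondor and gorlio make zinlio. Using R2, zinlio makes eskxan. [4 rule applications]
lamnor needs fewer.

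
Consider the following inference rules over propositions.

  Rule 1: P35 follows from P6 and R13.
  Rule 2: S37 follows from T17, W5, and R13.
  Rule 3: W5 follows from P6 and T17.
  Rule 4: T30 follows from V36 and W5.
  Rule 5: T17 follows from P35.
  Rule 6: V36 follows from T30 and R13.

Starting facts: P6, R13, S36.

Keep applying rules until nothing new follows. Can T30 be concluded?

No

T30 would need V36 and W5 (Rule 4), but V36 is never established.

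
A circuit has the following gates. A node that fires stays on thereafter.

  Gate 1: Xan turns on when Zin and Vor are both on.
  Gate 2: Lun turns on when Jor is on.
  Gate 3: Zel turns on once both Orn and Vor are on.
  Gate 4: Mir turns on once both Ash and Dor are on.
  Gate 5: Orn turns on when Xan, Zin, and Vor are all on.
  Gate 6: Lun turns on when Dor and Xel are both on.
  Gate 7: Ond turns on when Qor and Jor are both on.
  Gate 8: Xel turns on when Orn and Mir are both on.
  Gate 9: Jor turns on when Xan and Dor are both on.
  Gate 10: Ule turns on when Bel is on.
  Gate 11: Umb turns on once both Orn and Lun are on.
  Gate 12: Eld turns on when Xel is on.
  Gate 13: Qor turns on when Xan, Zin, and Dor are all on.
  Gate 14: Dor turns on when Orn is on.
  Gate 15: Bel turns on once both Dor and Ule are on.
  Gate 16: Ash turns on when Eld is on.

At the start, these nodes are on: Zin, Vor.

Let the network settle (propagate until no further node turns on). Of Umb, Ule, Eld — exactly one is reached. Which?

Umb

Zin and Vor are on, so Xan turns on (Gate 1).
Gate 5: Xan, Zin, and Vor on → Orn on.
Orn is on, so Dor turns on (Gate 14).
Gate 9: Xan and Dor on → Jor on.
Jor is on, so Lun turns on (Gate 2).
Orn and Lun are on, so Umb turns on (Gate 11).
Ule would need Bel (Gate 10), but Bel never turns on. Eld would need Xel (Gate 12), but Xel never turns on.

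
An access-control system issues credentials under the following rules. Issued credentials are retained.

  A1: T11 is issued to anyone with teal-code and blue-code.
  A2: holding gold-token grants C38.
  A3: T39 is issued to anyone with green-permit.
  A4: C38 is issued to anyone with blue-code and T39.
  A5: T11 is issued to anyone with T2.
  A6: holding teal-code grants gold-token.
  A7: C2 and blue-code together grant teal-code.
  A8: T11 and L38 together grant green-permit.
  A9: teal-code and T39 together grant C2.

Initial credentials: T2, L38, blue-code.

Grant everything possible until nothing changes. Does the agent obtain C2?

No

C2 would need teal-code and T39 (A9), but teal-code is never granted.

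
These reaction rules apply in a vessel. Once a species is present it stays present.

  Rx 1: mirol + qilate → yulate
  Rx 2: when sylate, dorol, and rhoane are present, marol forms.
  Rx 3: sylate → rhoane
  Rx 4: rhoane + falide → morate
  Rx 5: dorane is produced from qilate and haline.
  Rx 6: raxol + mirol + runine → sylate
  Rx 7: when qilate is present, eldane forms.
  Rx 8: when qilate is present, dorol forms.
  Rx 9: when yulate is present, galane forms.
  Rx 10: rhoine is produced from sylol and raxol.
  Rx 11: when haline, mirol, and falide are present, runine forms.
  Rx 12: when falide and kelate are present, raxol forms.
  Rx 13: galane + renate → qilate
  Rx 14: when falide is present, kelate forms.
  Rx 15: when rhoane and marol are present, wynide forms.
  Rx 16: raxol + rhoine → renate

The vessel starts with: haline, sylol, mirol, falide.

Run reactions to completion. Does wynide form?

wynide would need rhoane and marol (Rx 15), but marol never forms.

No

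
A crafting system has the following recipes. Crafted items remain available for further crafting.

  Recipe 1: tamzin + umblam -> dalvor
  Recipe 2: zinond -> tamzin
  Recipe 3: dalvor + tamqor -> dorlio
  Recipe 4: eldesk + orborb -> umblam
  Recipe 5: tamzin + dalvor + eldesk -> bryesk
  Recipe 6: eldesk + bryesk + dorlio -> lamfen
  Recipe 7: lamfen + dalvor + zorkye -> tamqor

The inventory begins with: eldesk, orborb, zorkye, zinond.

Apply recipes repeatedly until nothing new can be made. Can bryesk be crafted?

Using Recipe 2, zinond makes tamzin.
Using Recipe 4, eldesk and orborb make umblam.
tamzin + umblam -> dalvor (Recipe 1).
Using Recipe 5, tamzin, dalvor, and eldesk make bryesk.

Yes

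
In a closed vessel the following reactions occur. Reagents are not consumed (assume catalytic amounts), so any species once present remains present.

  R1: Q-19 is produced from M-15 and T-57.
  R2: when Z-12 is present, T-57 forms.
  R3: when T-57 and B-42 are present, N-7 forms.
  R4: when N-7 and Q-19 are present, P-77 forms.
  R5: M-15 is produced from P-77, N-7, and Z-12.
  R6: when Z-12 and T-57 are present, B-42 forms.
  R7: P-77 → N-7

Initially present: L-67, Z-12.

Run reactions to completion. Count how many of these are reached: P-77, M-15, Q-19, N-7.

Z-12 present → T-57 forms (R2).
Z-12 and T-57 present → B-42 forms (R6).
T-57 and B-42 present → N-7 forms (R3).
P-77 would need N-7 and Q-19 (R4), but Q-19 never forms.
M-15 would need P-77, N-7, and Z-12 (R5), but P-77 never forms.
Q-19 would need M-15 and T-57 (R1), but M-15 never forms.
N-7: reached.
Reached: N-7 — 1 of the 4.

1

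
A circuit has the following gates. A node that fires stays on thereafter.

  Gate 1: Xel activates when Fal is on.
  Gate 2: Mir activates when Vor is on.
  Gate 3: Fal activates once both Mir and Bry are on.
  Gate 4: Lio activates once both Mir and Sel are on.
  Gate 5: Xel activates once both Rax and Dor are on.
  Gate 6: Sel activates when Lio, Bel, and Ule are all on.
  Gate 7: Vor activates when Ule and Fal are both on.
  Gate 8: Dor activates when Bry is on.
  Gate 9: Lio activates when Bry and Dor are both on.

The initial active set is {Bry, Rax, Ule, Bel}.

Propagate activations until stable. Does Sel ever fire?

Gate 8: Bry on → Dor on.
Gate 9: Bry and Dor on → Lio on.
Lio, Bel, and Ule are on, so Sel activates (Gate 6).

Yes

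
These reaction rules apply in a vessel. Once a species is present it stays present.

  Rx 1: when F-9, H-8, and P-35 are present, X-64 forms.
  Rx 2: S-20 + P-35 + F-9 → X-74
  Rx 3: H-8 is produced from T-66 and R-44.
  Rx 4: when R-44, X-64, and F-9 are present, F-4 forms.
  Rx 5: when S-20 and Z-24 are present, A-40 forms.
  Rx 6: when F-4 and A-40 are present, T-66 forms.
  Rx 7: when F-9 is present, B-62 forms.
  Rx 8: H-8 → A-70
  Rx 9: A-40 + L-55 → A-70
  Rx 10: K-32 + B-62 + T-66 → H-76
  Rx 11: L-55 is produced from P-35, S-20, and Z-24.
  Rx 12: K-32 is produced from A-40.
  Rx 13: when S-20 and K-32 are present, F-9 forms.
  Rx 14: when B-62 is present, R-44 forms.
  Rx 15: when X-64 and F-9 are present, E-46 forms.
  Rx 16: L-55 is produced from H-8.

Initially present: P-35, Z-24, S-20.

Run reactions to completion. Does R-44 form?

Yes

S-20 and Z-24 present → A-40 forms (Rx 5).
A-40 present → K-32 forms (Rx 12).
S-20 and K-32 present → F-9 forms (Rx 13).
F-9 present → B-62 forms (Rx 7).
B-62 present → R-44 forms (Rx 14).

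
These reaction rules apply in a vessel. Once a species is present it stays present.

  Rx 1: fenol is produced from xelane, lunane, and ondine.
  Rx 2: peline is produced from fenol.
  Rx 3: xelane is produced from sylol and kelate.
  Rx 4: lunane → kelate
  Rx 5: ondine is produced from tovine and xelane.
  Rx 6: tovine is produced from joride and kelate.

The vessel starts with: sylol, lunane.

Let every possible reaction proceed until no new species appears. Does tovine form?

tovine would need joride and kelate (Rx 6), but joride never forms.

No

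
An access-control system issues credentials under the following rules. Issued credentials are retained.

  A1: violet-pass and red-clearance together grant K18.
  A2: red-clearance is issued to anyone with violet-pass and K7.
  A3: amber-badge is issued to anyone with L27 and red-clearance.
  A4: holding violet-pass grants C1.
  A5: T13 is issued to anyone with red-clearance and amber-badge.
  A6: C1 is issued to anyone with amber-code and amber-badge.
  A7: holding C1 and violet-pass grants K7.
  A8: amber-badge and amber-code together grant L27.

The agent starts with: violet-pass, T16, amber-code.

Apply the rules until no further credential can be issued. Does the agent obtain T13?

T13 would need red-clearance and amber-badge (A5), but amber-badge is never granted.

No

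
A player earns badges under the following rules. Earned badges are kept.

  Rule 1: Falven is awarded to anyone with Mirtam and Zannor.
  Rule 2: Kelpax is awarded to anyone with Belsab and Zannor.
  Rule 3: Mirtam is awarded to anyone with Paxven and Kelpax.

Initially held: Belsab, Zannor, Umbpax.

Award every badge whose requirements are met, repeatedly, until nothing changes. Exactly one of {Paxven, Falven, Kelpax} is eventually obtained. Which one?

With Belsab and Zannor, Kelpax is earned (Rule 2).
No rule produces Paxven, and it is not given. Falven would need Mirtam and Zannor (Rule 1), but Mirtam is never earned.

Kelpax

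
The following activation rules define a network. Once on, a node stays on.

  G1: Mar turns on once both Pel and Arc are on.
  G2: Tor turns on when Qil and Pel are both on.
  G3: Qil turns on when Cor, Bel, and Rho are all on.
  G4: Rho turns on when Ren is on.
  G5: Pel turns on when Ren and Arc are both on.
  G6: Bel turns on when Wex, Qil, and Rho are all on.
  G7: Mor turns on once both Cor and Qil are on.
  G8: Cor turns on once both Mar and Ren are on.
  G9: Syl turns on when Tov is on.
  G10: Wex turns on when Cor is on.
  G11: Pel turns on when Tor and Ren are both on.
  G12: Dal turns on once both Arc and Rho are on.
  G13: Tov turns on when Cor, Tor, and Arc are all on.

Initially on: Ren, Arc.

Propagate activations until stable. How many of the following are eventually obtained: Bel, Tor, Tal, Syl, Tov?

Bel would need Wex, Qil, and Rho (G6), but Qil never turns on.
Tor would need Qil and Pel (G2), but Qil never turns on.
No rule produces Tal, and it is not given.
Syl would need Tov (G9), but Tov never turns on.
Tov would need Cor, Tor, and Arc (G13), but Tor never turns on.
None of the 5 are reached.

0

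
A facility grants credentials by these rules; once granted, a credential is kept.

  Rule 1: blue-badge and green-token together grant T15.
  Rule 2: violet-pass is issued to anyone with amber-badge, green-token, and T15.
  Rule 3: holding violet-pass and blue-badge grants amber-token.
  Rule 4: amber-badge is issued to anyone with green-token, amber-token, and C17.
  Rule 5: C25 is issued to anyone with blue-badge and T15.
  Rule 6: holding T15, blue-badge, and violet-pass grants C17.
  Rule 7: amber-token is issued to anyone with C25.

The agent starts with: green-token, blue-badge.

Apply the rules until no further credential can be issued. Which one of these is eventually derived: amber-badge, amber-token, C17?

amber-token

Holding blue-badge and green-token grants T15 (Rule 1).
Holding blue-badge and T15 grants C25 (Rule 5).
Holding C25 grants amber-token (Rule 7).
C17 would need T15, blue-badge, and violet-pass (Rule 6), but violet-pass is never granted. amber-badge would need green-token, amber-token, and C17 (Rule 4), but C17 is never granted.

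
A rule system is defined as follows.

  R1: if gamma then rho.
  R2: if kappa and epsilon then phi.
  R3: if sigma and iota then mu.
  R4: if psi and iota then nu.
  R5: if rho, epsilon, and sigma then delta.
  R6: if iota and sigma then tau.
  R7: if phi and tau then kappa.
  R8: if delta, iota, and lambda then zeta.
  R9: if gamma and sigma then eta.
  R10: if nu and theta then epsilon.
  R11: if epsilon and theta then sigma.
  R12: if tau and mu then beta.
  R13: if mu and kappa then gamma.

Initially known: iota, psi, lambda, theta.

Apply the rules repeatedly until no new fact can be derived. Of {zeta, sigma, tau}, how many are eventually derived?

psi and iota hold, so nu follows (R4).
nu and theta hold, so epsilon follows (R10).
epsilon and theta hold, so sigma follows (R11).
iota and sigma hold, so tau follows (R6).
zeta would need delta, iota, and lambda (R8), but delta is never established.
sigma: reached.
tau: reached.
Reached: sigma and tau — 2 of the 3.

2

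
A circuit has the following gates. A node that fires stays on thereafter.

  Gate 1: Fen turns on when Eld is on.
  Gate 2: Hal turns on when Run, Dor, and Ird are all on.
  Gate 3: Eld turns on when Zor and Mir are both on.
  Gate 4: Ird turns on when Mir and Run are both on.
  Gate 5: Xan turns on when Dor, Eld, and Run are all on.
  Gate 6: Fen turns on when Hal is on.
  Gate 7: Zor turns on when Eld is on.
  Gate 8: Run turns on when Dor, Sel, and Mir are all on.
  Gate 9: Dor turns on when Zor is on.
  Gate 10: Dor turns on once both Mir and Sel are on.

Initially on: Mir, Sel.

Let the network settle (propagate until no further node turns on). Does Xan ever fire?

Xan would need Dor, Eld, and Run (Gate 5), but Eld never turns on.

No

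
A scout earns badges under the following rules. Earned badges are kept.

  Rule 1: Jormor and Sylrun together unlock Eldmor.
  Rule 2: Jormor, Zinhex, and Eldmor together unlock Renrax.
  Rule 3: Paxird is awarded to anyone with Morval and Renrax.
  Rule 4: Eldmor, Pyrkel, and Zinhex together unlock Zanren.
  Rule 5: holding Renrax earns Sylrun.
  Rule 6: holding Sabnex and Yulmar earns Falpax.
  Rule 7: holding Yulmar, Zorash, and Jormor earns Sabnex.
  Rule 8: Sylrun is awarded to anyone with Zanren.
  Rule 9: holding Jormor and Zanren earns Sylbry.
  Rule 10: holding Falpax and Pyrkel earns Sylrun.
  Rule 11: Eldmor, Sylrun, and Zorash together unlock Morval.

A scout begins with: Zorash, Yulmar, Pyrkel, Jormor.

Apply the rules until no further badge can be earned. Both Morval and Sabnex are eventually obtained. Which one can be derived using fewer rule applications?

Sabnex: With Yulmar, Zorash, and Jormor, Sabnex is earned (Rule 7). [1 rule application]
Morval: With Yulmar, Zorash, and Jormor, Sabnex is earned (Rule 7). With Sabnex and Yulmar, Falpax is earned (Rule 6). With Falpax and Pyrkel, Sylrun is earned (Rule 10). With Jormor and Sylrun, Eldmor is earned (Rule 1). With Eldmor, Sylrun, and Zorash, Morval is earned (Rule 11). [5 rule applications]
Sabnex needs fewer.

Sabnex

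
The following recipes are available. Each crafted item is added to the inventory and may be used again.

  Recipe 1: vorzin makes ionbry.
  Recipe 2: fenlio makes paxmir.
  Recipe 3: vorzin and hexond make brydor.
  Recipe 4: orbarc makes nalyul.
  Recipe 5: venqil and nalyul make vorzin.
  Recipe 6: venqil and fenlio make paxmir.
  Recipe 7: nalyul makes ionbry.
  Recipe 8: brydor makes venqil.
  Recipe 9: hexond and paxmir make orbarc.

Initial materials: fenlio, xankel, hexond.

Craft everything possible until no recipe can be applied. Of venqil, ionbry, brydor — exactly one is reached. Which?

fenlio → paxmir (Recipe 2).
Using Recipe 9, hexond and paxmir make orbarc.
Using Recipe 4, orbarc makes nalyul.
Using Recipe 7, nalyul makes ionbry.
brydor would need vorzin and hexond (Recipe 3), but vorzin is never obtained. venqil would need brydor (Recipe 8), but brydor is never obtained.

ionbry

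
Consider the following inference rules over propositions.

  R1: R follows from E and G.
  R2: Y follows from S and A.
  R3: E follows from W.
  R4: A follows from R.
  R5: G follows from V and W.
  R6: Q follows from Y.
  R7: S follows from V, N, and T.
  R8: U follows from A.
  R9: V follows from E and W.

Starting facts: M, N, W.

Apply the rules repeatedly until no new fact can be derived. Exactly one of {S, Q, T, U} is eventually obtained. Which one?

From W, R3 gives E.
E and W hold, so V follows (R9).
From V and W, R5 gives G.
From E and G, R1 gives R.
R holds, so A follows (R4).
From A, R8 gives U.
No rule produces T, and it is not given. Q would need Y (R6), but Y is never established. S would need V, N, and T (R7), but T is never established.

U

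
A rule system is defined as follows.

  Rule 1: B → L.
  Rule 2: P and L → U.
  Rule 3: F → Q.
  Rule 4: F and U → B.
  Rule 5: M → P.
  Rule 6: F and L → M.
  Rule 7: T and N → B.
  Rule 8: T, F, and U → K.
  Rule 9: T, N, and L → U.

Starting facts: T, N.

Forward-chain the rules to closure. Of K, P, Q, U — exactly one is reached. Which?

T and N hold, so B follows (Rule 7).
From B, Rule 1 gives L.
From T, N, and L, Rule 9 gives U.
K would need T, F, and U (Rule 8), but F is never established. Q would need F (Rule 3), but F is never established. P would need M (Rule 5), but M is never established.

U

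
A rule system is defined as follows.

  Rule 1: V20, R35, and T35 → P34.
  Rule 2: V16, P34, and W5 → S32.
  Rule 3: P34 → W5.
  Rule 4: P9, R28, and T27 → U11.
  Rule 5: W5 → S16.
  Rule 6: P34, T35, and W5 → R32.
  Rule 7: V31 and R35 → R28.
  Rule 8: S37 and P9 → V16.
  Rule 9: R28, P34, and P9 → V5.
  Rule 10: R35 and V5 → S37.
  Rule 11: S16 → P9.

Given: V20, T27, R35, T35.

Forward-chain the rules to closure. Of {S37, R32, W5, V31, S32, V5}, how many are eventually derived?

2

From V20, R35, and T35, Rule 1 gives P34.
From P34, Rule 3 gives W5.
From P34, T35, and W5, Rule 6 gives R32.
S37 would need R35 and V5 (Rule 10), but V5 is never established.
R32: reached.
W5: reached.
No rule produces V31, and it is not given.
S32 would need V16, P34, and W5 (Rule 2), but V16 is never established.
V5 would need R28, P34, and P9 (Rule 9), but R28 is never established.
Reached: R32 and W5 — 2 of the 6.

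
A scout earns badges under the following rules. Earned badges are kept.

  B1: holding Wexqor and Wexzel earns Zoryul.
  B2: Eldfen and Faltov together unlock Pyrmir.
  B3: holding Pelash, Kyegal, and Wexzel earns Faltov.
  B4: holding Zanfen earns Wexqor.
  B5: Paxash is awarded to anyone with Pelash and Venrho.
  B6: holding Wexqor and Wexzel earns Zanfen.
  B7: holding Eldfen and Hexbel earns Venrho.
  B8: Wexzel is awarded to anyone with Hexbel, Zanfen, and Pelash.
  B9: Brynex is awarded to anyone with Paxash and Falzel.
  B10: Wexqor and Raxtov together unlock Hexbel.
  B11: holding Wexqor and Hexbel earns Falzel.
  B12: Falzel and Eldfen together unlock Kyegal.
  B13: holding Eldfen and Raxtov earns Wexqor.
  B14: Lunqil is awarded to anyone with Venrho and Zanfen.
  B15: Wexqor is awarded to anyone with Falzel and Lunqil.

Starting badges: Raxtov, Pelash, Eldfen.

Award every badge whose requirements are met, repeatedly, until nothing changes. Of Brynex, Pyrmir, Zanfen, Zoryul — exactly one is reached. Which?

With Eldfen and Raxtov, Wexqor is earned (B13).
With Wexqor and Raxtov, Hexbel is earned (B10).
With Wexqor and Hexbel, Falzel is earned (B11).
With Eldfen and Hexbel, Venrho is earned (B7).
With Pelash and Venrho, Paxash is earned (B5).
With Paxash and Falzel, Brynex is earned (B9).
Pyrmir would need Eldfen and Faltov (B2), but Faltov is never earned. Zoryul would need Wexqor and Wexzel (B1), but Wexzel is never earned. Zanfen would need Wexqor and Wexzel (B6), but Wexzel is never earned.

Brynex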